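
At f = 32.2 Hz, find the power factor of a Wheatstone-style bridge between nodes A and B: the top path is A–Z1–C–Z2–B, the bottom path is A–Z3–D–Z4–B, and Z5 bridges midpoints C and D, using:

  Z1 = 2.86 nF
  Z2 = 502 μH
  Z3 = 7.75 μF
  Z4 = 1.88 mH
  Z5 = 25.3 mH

Step 1 — Angular frequency: ω = 2π·f = 2π·32.2 = 202.3 rad/s.
Step 2 — Component impedances:
  Z1: Z = 1/(jωC) = -j/(ω·C) = 0 - j1.728e+06 Ω
  Z2: Z = jωL = j·202.3·0.000502 = 0 + j0.1016 Ω
  Z3: Z = 1/(jωC) = -j/(ω·C) = 0 - j637.8 Ω
  Z4: Z = jωL = j·202.3·0.00188 = 0 + j0.3804 Ω
  Z5: Z = jωL = j·202.3·0.0253 = 0 + j5.119 Ω
Step 3 — Bridge requires nodal analysis (the Z5 bridge couples midpoints C and D, so the two paths cannot be reduced to a simple series/parallel combination). Setting node B to ground and injecting 1 A at node A, the 3-node admittance system at A, C, D solves to V_A = Z_AB = 0 - j637.2 Ω = 637.2∠-90.0° Ω.
Step 4 — Power factor: PF = cos(φ) = Re(Z)/|Z| = 0/637.2 = 0.
Step 5 — Type: Im(Z) = -637.2 ⇒ leading (phase φ = -90.0°).

PF = 0 (leading, φ = -90.0°)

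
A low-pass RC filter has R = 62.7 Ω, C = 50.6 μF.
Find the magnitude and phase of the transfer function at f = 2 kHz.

Step 1 — Angular frequency: ω = 2π·2000 = 1.257e+04 rad/s.
Step 2 — Transfer function: H(jω) = 1/(1 + jωRC).
Step 3 — Denominator: 1 + jωRC = 1 + j·1.257e+04·62.7·5.06e-05 = 1 + j39.87.
Step 4 — H = 0.0006287 - j0.02507.
Step 5 — Magnitude: |H| = 0.02507 (-32.0 dB); phase: φ = -88.6°.

|H| = 0.02507 (-32.0 dB), φ = -88.6°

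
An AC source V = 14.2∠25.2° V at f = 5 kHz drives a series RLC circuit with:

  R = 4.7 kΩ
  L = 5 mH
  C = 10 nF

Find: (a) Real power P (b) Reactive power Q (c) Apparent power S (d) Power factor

Step 1 — Angular frequency: ω = 2π·f = 2π·5000 = 3.142e+04 rad/s.
Step 2 — Component impedances:
  R: Z = R = 4700 Ω
  L: Z = jωL = j·3.142e+04·0.005 = 0 + j157.1 Ω
  C: Z = 1/(jωC) = -j/(ω·C) = 0 - j3183 Ω
Step 3 — Series combination: Z_total = R + L + C = 4700 - j3026 Ω = 5590∠-32.8° Ω.
Step 4 — Source phasor: V = 14.2∠25.2° V = 12.85 + j6.046 V.
Step 5 — Current: I = V / Z = 0.001347 + j0.002154 A = 0.00254∠58.0° A.
Step 6 — Complex power: S = V·I* = 0.03033 - j0.01953 VA.
Step 7 — Real power: P = Re(S) = 0.03033 W.
Step 8 — Reactive power: Q = Im(S) = -0.01953 VAR.
Step 9 — Apparent power: |S| = 0.03607 VA.
Step 10 — Power factor: PF = P/|S| = 0.8408 (leading).

(a) P = 0.03033 W  (b) Q = -0.01953 VAR  (c) S = 0.03607 VA  (d) PF = 0.8408 (leading)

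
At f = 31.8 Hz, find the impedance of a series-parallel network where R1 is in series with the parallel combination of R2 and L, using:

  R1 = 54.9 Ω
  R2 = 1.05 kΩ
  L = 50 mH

Step 1 — Angular frequency: ω = 2π·f = 2π·31.8 = 199.8 rad/s.
Step 2 — Component impedances:
  R1: Z = R = 54.9 Ω
  R2: Z = R = 1050 Ω
  L: Z = jωL = j·199.8·0.05 = 0 + j9.99 Ω
Step 3 — Parallel branch: R2 || L = 1/(1/R2 + 1/L) = 0.09504 + j9.989 Ω.
Step 4 — Series with R1: Z_total = R1 + (R2 || L) = 55 + j9.989 Ω = 55.89∠10.3° Ω.

Z = 55 + j9.989 Ω = 55.89∠10.3° Ω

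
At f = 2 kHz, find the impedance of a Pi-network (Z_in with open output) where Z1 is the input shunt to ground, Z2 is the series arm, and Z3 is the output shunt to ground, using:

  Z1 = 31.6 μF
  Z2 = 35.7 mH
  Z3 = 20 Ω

Step 1 — Angular frequency: ω = 2π·f = 2π·2000 = 1.257e+04 rad/s.
Step 2 — Component impedances:
  Z1: Z = 1/(jωC) = -j/(ω·C) = 0 - j2.518 Ω
  Z2: Z = jωL = j·1.257e+04·0.0357 = 0 + j448.6 Ω
  Z3: Z = R = 20 Ω
Step 3 — With open output, the series arm Z2 and the output shunt Z3 appear in series to ground: Z2 + Z3 = 20 + j448.6 Ω.
Step 4 — Parallel with input shunt Z1: Z_in = Z1 || (Z2 + Z3) = 0.0006361 - j2.532 Ω = 2.532∠-90.0° Ω.

Z = 0.0006361 - j2.532 Ω = 2.532∠-90.0° Ω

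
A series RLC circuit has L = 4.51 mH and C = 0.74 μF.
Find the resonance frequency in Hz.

Step 1 — Resonance condition Im(Z)=0 gives ω₀ = 1/√(LC).
Step 2 — ω₀ = 1/√(0.00451·7.4e-07) = 1.731e+04 rad/s.
Step 3 — f₀ = ω₀/(2π) = 2755 Hz.

f₀ = 2755 Hz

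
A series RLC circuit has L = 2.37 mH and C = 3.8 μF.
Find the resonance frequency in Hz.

Step 1 — Resonance condition Im(Z)=0 gives ω₀ = 1/√(LC).
Step 2 — ω₀ = 1/√(0.00237·3.8e-06) = 1.054e+04 rad/s.
Step 3 — f₀ = ω₀/(2π) = 1677 Hz.

f₀ = 1677 Hz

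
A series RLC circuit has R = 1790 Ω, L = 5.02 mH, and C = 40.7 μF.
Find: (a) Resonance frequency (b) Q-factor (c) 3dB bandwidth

Step 1 — Resonance condition Im(Z)=0 gives ω₀ = 1/√(LC).
Step 2 — ω₀ = 1/√(0.00502·4.07e-05) = 2212 rad/s.
Step 3 — f₀ = ω₀/(2π) = 352.1 Hz.
Step 4 — Series Q: Q = ω₀L/R = 2212·0.00502/1790 = 0.006204.
Step 5 — 3dB bandwidth: Δω = ω₀/Q = 3.566e+05 rad/s; BW = Δω/(2π) = 5.675e+04 Hz.

(a) f₀ = 352.1 Hz  (b) Q = 0.006204  (c) BW = 5.675e+04 Hz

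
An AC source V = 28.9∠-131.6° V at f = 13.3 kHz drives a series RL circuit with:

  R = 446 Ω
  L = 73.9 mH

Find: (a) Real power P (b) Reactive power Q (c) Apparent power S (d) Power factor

Step 1 — Angular frequency: ω = 2π·f = 2π·1.33e+04 = 8.357e+04 rad/s.
Step 2 — Component impedances:
  R: Z = R = 446 Ω
  L: Z = jωL = j·8.357e+04·0.0739 = 0 + j6176 Ω
Step 3 — Series combination: Z_total = R + L = 446 + j6176 Ω = 6192∠85.9° Ω.
Step 4 — Source phasor: V = 28.9∠-131.6° V = -19.19 - j21.61 V.
Step 5 — Current: I = V / Z = -0.003705 + j0.002839 A = 0.004668∠142.5° A.
Step 6 — Complex power: S = V·I* = 0.009717 + j0.1345 VA.
Step 7 — Real power: P = Re(S) = 0.009717 W.
Step 8 — Reactive power: Q = Im(S) = 0.1345 VAR.
Step 9 — Apparent power: |S| = 0.1349 VA.
Step 10 — Power factor: PF = P/|S| = 0.07203 (lagging).

(a) P = 0.009717 W  (b) Q = 0.1345 VAR  (c) S = 0.1349 VA  (d) PF = 0.07203 (lagging)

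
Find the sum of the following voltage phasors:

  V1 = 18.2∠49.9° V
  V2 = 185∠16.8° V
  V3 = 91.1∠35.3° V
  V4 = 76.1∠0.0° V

Step 1 — Convert each phasor to rectangular form:
  V1 = 18.2·(cos(49.9°) + j·sin(49.9°)) = 11.72 + j13.92 V
  V2 = 185·(cos(16.8°) + j·sin(16.8°)) = 177.1 + j53.47 V
  V3 = 91.1·(cos(35.3°) + j·sin(35.3°)) = 74.35 + j52.64 V
  V4 = 76.1·(cos(0.0°) + j·sin(0.0°)) = 76.1 V
Step 2 — Sum components: V_total = 339.3 + j120 V.
Step 3 — Convert to polar: |V_total| = 359.9 V, ∠V_total = 19.5°.

V_total = 359.9∠19.5° V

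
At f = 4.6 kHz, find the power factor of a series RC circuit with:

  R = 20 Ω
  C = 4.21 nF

Step 1 — Angular frequency: ω = 2π·f = 2π·4600 = 2.89e+04 rad/s.
Step 2 — Component impedances:
  R: Z = R = 20 Ω
  C: Z = 1/(jωC) = -j/(ω·C) = 0 - j8218 Ω
Step 3 — Series combination: Z_total = R + C = 20 - j8218 Ω = 8218∠-89.9° Ω.
Step 4 — Power factor: PF = cos(φ) = Re(Z)/|Z| = 20/8218 = 0.002434.
Step 5 — Type: Im(Z) = -8218 ⇒ leading (phase φ = -89.9°).

PF = 0.002434 (leading, φ = -89.9°)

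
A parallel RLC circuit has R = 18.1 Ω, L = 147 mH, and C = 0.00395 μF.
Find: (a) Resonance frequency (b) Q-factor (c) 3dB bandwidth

Step 1 — Resonance: ω₀ = 1/√(LC) = 1/√(0.147·3.95e-09) = 4.15e+04 rad/s.
Step 2 — f₀ = ω₀/(2π) = 6605 Hz.
Step 3 — Parallel Q: Q = R/(ω₀L) = 18.1/(4.15e+04·0.147) = 0.002967.
Step 4 — Bandwidth: Δω = ω₀/Q = 1.399e+07 rad/s; BW = Δω/(2π) = 2.226e+06 Hz.

(a) f₀ = 6605 Hz  (b) Q = 0.002967  (c) BW = 2.226e+06 Hz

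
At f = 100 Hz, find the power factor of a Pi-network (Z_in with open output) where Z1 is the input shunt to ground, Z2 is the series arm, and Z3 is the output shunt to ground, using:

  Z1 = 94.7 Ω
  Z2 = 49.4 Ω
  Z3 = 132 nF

Step 1 — Angular frequency: ω = 2π·f = 2π·100 = 628.3 rad/s.
Step 2 — Component impedances:
  Z1: Z = R = 94.7 Ω
  Z2: Z = R = 49.4 Ω
  Z3: Z = 1/(jωC) = -j/(ω·C) = 0 - j1.206e+04 Ω
Step 3 — With open output, the series arm Z2 and the output shunt Z3 appear in series to ground: Z2 + Z3 = 49.4 - j1.206e+04 Ω.
Step 4 — Parallel with input shunt Z1: Z_in = Z1 || (Z2 + Z3) = 94.69 - j0.7437 Ω = 94.69∠-0.4° Ω.
Step 5 — Power factor: PF = cos(φ) = Re(Z)/|Z| = 94.69/94.69 = 1.
Step 6 — Type: Im(Z) = -0.7437 ⇒ leading (phase φ = -0.4°).

PF = 1 (leading, φ = -0.4°)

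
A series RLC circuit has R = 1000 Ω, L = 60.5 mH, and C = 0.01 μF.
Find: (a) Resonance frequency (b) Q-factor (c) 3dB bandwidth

Step 1 — Resonance: ω₀ = 1/√(LC) = 1/√(0.0605·1e-08) = 4.066e+04 rad/s.
Step 2 — f₀ = ω₀/(2π) = 6471 Hz.
Step 3 — Series Q: Q = ω₀L/R = 4.066e+04·0.0605/1000 = 2.46.
Step 4 — Bandwidth: Δω = ω₀/Q = 1.653e+04 rad/s; BW = Δω/(2π) = 2631 Hz.

(a) f₀ = 6471 Hz  (b) Q = 2.46  (c) BW = 2631 Hz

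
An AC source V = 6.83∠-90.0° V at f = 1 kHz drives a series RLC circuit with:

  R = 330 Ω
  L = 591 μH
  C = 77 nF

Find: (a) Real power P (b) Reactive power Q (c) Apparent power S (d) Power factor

Step 1 — Angular frequency: ω = 2π·f = 2π·1000 = 6283 rad/s.
Step 2 — Component impedances:
  R: Z = R = 330 Ω
  L: Z = jωL = j·6283·0.000591 = 0 + j3.713 Ω
  C: Z = 1/(jωC) = -j/(ω·C) = 0 - j2067 Ω
Step 3 — Series combination: Z_total = R + L + C = 330 - j2063 Ω = 2089∠-80.9° Ω.
Step 4 — Source phasor: V = 6.83∠-90.0° V = 0 - j6.83 V.
Step 5 — Current: I = V / Z = 0.003228 - j0.0005163 A = 0.003269∠-9.1° A.
Step 6 — Complex power: S = V·I* = 0.003526 - j0.02205 VA.
Step 7 — Real power: P = Re(S) = 0.003526 W.
Step 8 — Reactive power: Q = Im(S) = -0.02205 VAR.
Step 9 — Apparent power: |S| = 0.02233 VA.
Step 10 — Power factor: PF = P/|S| = 0.1579 (leading).

(a) P = 0.003526 W  (b) Q = -0.02205 VAR  (c) S = 0.02233 VA  (d) PF = 0.1579 (leading)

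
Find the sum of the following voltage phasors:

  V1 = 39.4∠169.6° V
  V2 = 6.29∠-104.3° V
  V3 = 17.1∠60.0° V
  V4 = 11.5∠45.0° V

Step 1 — Convert each phasor to rectangular form:
  V1 = 39.4·(cos(169.6°) + j·sin(169.6°)) = -38.75 + j7.112 V
  V2 = 6.29·(cos(-104.3°) + j·sin(-104.3°)) = -1.554 - j6.095 V
  V3 = 17.1·(cos(60.0°) + j·sin(60.0°)) = 8.55 + j14.81 V
  V4 = 11.5·(cos(45.0°) + j·sin(45.0°)) = 8.132 + j8.132 V
Step 2 — Sum components: V_total = -23.62 + j23.96 V.
Step 3 — Convert to polar: |V_total| = 33.65 V, ∠V_total = 134.6°.

V_total = 33.65∠134.6° V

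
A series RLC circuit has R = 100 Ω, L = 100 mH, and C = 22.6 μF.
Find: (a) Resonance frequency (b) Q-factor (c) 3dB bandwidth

Step 1 — Resonance condition Im(Z)=0 gives ω₀ = 1/√(LC).
Step 2 — ω₀ = 1/√(0.1·2.26e-05) = 665.2 rad/s.
Step 3 — f₀ = ω₀/(2π) = 105.9 Hz.
Step 4 — Series Q: Q = ω₀L/R = 665.2·0.1/100 = 0.6652.
Step 5 — 3dB bandwidth: Δω = ω₀/Q = 1000 rad/s; BW = Δω/(2π) = 159.2 Hz.

(a) f₀ = 105.9 Hz  (b) Q = 0.6652  (c) BW = 159.2 Hz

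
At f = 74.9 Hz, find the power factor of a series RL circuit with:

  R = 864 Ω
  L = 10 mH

Step 1 — Angular frequency: ω = 2π·f = 2π·74.9 = 470.6 rad/s.
Step 2 — Component impedances:
  R: Z = R = 864 Ω
  L: Z = jωL = j·470.6·0.01 = 0 + j4.706 Ω
Step 3 — Series combination: Z_total = R + L = 864 + j4.706 Ω = 864∠0.3° Ω.
Step 4 — Power factor: PF = cos(φ) = Re(Z)/|Z| = 864/864 = 1.
Step 5 — Type: Im(Z) = 4.706 ⇒ lagging (phase φ = 0.3°).

PF = 1 (lagging, φ = 0.3°)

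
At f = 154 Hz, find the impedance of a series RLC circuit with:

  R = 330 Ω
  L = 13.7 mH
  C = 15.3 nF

Step 1 — Angular frequency: ω = 2π·f = 2π·154 = 967.6 rad/s.
Step 2 — Component impedances:
  R: Z = R = 330 Ω
  L: Z = jωL = j·967.6·0.0137 = 0 + j13.26 Ω
  C: Z = 1/(jωC) = -j/(ω·C) = 0 - j6.755e+04 Ω
Step 3 — Series combination: Z_total = R + L + C = 330 - j6.753e+04 Ω = 6.753e+04∠-89.7° Ω.

Z = 330 - j6.753e+04 Ω = 6.753e+04∠-89.7° Ω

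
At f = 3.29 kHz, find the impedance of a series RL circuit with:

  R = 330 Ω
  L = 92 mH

Step 1 — Angular frequency: ω = 2π·f = 2π·3290 = 2.067e+04 rad/s.
Step 2 — Component impedances:
  R: Z = R = 330 Ω
  L: Z = jωL = j·2.067e+04·0.092 = 0 + j1902 Ω
Step 3 — Series combination: Z_total = R + L = 330 + j1902 Ω = 1930∠80.2° Ω.

Z = 330 + j1902 Ω = 1930∠80.2° Ω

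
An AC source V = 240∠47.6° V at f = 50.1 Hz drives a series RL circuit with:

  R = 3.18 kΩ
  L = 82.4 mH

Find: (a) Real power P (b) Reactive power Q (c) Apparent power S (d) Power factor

Step 1 — Angular frequency: ω = 2π·f = 2π·50.1 = 314.8 rad/s.
Step 2 — Component impedances:
  R: Z = R = 3180 Ω
  L: Z = jωL = j·314.8·0.0824 = 0 + j25.94 Ω
Step 3 — Series combination: Z_total = R + L = 3180 + j25.94 Ω = 3180∠0.5° Ω.
Step 4 — Source phasor: V = 240∠47.6° V = 161.8 + j177.2 V.
Step 5 — Current: I = V / Z = 0.05134 + j0.05531 A = 0.07547∠47.1° A.
Step 6 — Complex power: S = V·I* = 18.11 + j0.1477 VA.
Step 7 — Real power: P = Re(S) = 18.11 W.
Step 8 — Reactive power: Q = Im(S) = 0.1477 VAR.
Step 9 — Apparent power: |S| = 18.11 VA.
Step 10 — Power factor: PF = P/|S| = 1 (lagging).

(a) P = 18.11 W  (b) Q = 0.1477 VAR  (c) S = 18.11 VA  (d) PF = 1 (lagging)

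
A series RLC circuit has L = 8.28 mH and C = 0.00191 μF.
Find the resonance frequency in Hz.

Step 1 — Resonance condition Im(Z)=0 gives ω₀ = 1/√(LC).
Step 2 — ω₀ = 1/√(0.00828·1.91e-09) = 2.515e+05 rad/s.
Step 3 — f₀ = ω₀/(2π) = 4.002e+04 Hz.

f₀ = 4.002e+04 Hz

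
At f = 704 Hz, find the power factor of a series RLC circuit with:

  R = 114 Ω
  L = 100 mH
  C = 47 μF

Step 1 — Angular frequency: ω = 2π·f = 2π·704 = 4423 rad/s.
Step 2 — Component impedances:
  R: Z = R = 114 Ω
  L: Z = jωL = j·4423·0.1 = 0 + j442.3 Ω
  C: Z = 1/(jωC) = -j/(ω·C) = 0 - j4.81 Ω
Step 3 — Series combination: Z_total = R + L + C = 114 + j437.5 Ω = 452.1∠75.4° Ω.
Step 4 — Power factor: PF = cos(φ) = Re(Z)/|Z| = 114/452.13 = 0.2521.
Step 5 — Type: Im(Z) = 437.5 ⇒ lagging (phase φ = 75.4°).

PF = 0.2521 (lagging, φ = 75.4°)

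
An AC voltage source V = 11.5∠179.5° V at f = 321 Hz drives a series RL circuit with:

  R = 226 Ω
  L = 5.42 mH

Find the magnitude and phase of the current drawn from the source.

Step 1 — Angular frequency: ω = 2π·f = 2π·321 = 2017 rad/s.
Step 2 — Component impedances:
  R: Z = R = 226 Ω
  L: Z = jωL = j·2017·0.00542 = 0 + j10.93 Ω
Step 3 — Series combination: Z_total = R + L = 226 + j10.93 Ω = 226.3∠2.8° Ω.
Step 4 — Source phasor: V = 11.5∠179.5° V = -11.5 + j0.1004 V.
Step 5 — Ohm's law: I = V / Z_total = (-11.5 + j0.1004) / (226 + j10.93) = -0.05074 + j0.002898 A.
Step 6 — Convert to polar: |I| = 0.05083 A, ∠I = 176.7°.

I = 0.05083∠176.7° A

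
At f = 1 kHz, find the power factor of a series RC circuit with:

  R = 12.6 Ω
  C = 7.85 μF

Step 1 — Angular frequency: ω = 2π·f = 2π·1000 = 6283 rad/s.
Step 2 — Component impedances:
  R: Z = R = 12.6 Ω
  C: Z = 1/(jωC) = -j/(ω·C) = 0 - j20.27 Ω
Step 3 — Series combination: Z_total = R + C = 12.6 - j20.27 Ω = 23.87∠-58.1° Ω.
Step 4 — Power factor: PF = cos(φ) = Re(Z)/|Z| = 12.6/23.871 = 0.5278.
Step 5 — Type: Im(Z) = -20.27 ⇒ leading (phase φ = -58.1°).

PF = 0.5278 (leading, φ = -58.1°)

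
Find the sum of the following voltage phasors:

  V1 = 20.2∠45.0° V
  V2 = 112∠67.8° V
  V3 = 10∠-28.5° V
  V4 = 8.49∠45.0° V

Step 1 — Convert each phasor to rectangular form:
  V1 = 20.2·(cos(45.0°) + j·sin(45.0°)) = 14.28 + j14.28 V
  V2 = 112·(cos(67.8°) + j·sin(67.8°)) = 42.32 + j103.7 V
  V3 = 10·(cos(-28.5°) + j·sin(-28.5°)) = 8.788 - j4.772 V
  V4 = 8.49·(cos(45.0°) + j·sin(45.0°)) = 6.003 + j6.003 V
Step 2 — Sum components: V_total = 71.39 + j119.2 V.
Step 3 — Convert to polar: |V_total| = 139 V, ∠V_total = 59.1°.

V_total = 139∠59.1° V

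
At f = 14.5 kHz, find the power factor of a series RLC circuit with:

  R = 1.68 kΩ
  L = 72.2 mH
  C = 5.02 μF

Step 1 — Angular frequency: ω = 2π·f = 2π·1.45e+04 = 9.111e+04 rad/s.
Step 2 — Component impedances:
  R: Z = R = 1680 Ω
  L: Z = jωL = j·9.111e+04·0.0722 = 0 + j6578 Ω
  C: Z = 1/(jωC) = -j/(ω·C) = 0 - j2.186 Ω
Step 3 — Series combination: Z_total = R + L + C = 1680 + j6576 Ω = 6787∠75.7° Ω.
Step 4 — Power factor: PF = cos(φ) = Re(Z)/|Z| = 1680/6787 = 0.2475.
Step 5 — Type: Im(Z) = 6576 ⇒ lagging (phase φ = 75.7°).

PF = 0.2475 (lagging, φ = 75.7°)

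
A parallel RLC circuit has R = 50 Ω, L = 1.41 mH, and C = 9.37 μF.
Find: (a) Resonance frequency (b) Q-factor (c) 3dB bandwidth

Step 1 — Resonance: ω₀ = 1/√(LC) = 1/√(0.00141·9.37e-06) = 8700 rad/s.
Step 2 — f₀ = ω₀/(2π) = 1385 Hz.
Step 3 — Parallel Q: Q = R/(ω₀L) = 50/(8700·0.00141) = 4.076.
Step 4 — Bandwidth: Δω = ω₀/Q = 2134 rad/s; BW = Δω/(2π) = 339.7 Hz.

(a) f₀ = 1385 Hz  (b) Q = 4.076  (c) BW = 339.7 Hz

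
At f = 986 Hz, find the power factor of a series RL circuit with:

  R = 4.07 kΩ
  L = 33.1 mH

Step 1 — Angular frequency: ω = 2π·f = 2π·986 = 6195 rad/s.
Step 2 — Component impedances:
  R: Z = R = 4070 Ω
  L: Z = jωL = j·6195·0.0331 = 0 + j205.1 Ω
Step 3 — Series combination: Z_total = R + L = 4070 + j205.1 Ω = 4075∠2.9° Ω.
Step 4 — Power factor: PF = cos(φ) = Re(Z)/|Z| = 4070/4075.2 = 0.9987.
Step 5 — Type: Im(Z) = 205.1 ⇒ lagging (phase φ = 2.9°).

PF = 0.9987 (lagging, φ = 2.9°)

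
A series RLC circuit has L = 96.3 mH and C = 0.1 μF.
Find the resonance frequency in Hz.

Step 1 — Resonance condition Im(Z)=0 gives ω₀ = 1/√(LC).
Step 2 — ω₀ = 1/√(0.0963·1e-07) = 1.019e+04 rad/s.
Step 3 — f₀ = ω₀/(2π) = 1622 Hz.

f₀ = 1622 Hz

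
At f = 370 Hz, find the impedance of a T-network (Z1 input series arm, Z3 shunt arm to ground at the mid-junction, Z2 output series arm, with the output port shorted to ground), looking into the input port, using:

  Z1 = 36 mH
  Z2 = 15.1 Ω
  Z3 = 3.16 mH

Step 1 — Angular frequency: ω = 2π·f = 2π·370 = 2325 rad/s.
Step 2 — Component impedances:
  Z1: Z = jωL = j·2325·0.036 = 0 + j83.69 Ω
  Z2: Z = R = 15.1 Ω
  Z3: Z = jωL = j·2325·0.00316 = 0 + j7.346 Ω
Step 3 — With the output port shorted to ground, the output series arm Z2 runs from the junction to ground; the shunt arm Z3 also runs from the junction to ground. They appear in parallel: Z3 || Z2 = 2.89 + j5.94 Ω.
Step 4 — Series with input arm Z1: Z_in = Z1 + (Z3 || Z2) = 2.89 + j89.63 Ω = 89.68∠88.2° Ω.

Z = 2.89 + j89.63 Ω = 89.68∠88.2° Ω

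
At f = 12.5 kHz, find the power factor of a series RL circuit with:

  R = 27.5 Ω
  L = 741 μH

Step 1 — Angular frequency: ω = 2π·f = 2π·1.25e+04 = 7.854e+04 rad/s.
Step 2 — Component impedances:
  R: Z = R = 27.5 Ω
  L: Z = jωL = j·7.854e+04·0.000741 = 0 + j58.2 Ω
Step 3 — Series combination: Z_total = R + L = 27.5 + j58.2 Ω = 64.37∠64.7° Ω.
Step 4 — Power factor: PF = cos(φ) = Re(Z)/|Z| = 27.5/64.37 = 0.4272.
Step 5 — Type: Im(Z) = 58.2 ⇒ lagging (phase φ = 64.7°).

PF = 0.4272 (lagging, φ = 64.7°)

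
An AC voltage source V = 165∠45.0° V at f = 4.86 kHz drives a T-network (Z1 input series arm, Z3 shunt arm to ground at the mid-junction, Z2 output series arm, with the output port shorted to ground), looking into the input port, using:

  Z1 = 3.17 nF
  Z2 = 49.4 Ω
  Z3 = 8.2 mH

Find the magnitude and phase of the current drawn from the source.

Step 1 — Angular frequency: ω = 2π·f = 2π·4860 = 3.054e+04 rad/s.
Step 2 — Component impedances:
  Z1: Z = 1/(jωC) = -j/(ω·C) = 0 - j1.033e+04 Ω
  Z2: Z = R = 49.4 Ω
  Z3: Z = jωL = j·3.054e+04·0.0082 = 0 + j250.4 Ω
Step 3 — With the output port shorted to ground, the output series arm Z2 runs from the junction to ground; the shunt arm Z3 also runs from the junction to ground. They appear in parallel: Z3 || Z2 = 47.55 + j9.381 Ω.
Step 4 — Series with input arm Z1: Z_in = Z1 + (Z3 || Z2) = 47.55 - j1.032e+04 Ω = 1.032e+04∠-89.7° Ω.
Step 5 — Source phasor: V = 165∠45.0° V = 116.7 + j116.7 V.
Step 6 — Ohm's law: I = V / Z_total = (116.7 + j116.7) / (47.55 - j1.032e+04) = -0.01125 + j0.01136 A.
Step 7 — Convert to polar: |I| = 0.01599 A, ∠I = 134.7°.

I = 0.01599∠134.7° A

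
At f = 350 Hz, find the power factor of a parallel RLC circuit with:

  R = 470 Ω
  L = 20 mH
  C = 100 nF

Step 1 — Angular frequency: ω = 2π·f = 2π·350 = 2199 rad/s.
Step 2 — Component impedances:
  R: Z = R = 470 Ω
  L: Z = jωL = j·2199·0.02 = 0 + j43.98 Ω
  C: Z = 1/(jωC) = -j/(ω·C) = 0 - j4547 Ω
Step 3 — Parallel combination: 1/Z_total = 1/R + 1/L + 1/C; Z_total = 4.159 + j44.02 Ω = 44.21∠84.6° Ω.
Step 4 — Power factor: PF = cos(φ) = Re(Z)/|Z| = 4.159/44.21 = 0.09407.
Step 5 — Type: Im(Z) = 44.02 ⇒ lagging (phase φ = 84.6°).

PF = 0.09407 (lagging, φ = 84.6°)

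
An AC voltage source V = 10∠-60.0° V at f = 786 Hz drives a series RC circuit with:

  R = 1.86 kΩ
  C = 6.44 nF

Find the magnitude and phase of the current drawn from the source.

Step 1 — Angular frequency: ω = 2π·f = 2π·786 = 4939 rad/s.
Step 2 — Component impedances:
  R: Z = R = 1860 Ω
  C: Z = 1/(jωC) = -j/(ω·C) = 0 - j3.144e+04 Ω
Step 3 — Series combination: Z_total = R + C = 1860 - j3.144e+04 Ω = 3.15e+04∠-86.6° Ω.
Step 4 — Source phasor: V = 10∠-60.0° V = 5 - j8.66 V.
Step 5 — Ohm's law: I = V / Z_total = (5 - j8.66) / (1860 - j3.144e+04) = 0.0002838 + j0.0001422 A.
Step 6 — Convert to polar: |I| = 0.0003175 A, ∠I = 26.6°.

I = 0.0003175∠26.6° A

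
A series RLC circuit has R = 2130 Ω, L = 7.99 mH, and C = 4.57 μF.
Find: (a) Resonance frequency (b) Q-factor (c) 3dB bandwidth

Step 1 — Resonance condition Im(Z)=0 gives ω₀ = 1/√(LC).
Step 2 — ω₀ = 1/√(0.00799·4.57e-06) = 5233 rad/s.
Step 3 — f₀ = ω₀/(2π) = 832.9 Hz.
Step 4 — Series Q: Q = ω₀L/R = 5233·0.00799/2130 = 0.01963.
Step 5 — 3dB bandwidth: Δω = ω₀/Q = 2.666e+05 rad/s; BW = Δω/(2π) = 4.243e+04 Hz.

(a) f₀ = 832.9 Hz  (b) Q = 0.01963  (c) BW = 4.243e+04 Hz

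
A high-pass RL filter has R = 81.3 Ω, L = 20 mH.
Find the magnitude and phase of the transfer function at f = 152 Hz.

Step 1 — Angular frequency: ω = 2π·152 = 955 rad/s.
Step 2 — Transfer function: H(jω) = jωL/(R + jωL).
Step 3 — Numerator jωL = j·19.1; denominator R + jωL = 81.3 + j19.1.
Step 4 — H = 0.05231 + j0.2227.
Step 5 — Magnitude: |H| = 0.2287 (-12.8 dB); phase: φ = 76.8°.

|H| = 0.2287 (-12.8 dB), φ = 76.8°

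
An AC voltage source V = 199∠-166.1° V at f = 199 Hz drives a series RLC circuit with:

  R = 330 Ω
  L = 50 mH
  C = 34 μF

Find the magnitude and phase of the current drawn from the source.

Step 1 — Angular frequency: ω = 2π·f = 2π·199 = 1250 rad/s.
Step 2 — Component impedances:
  R: Z = R = 330 Ω
  L: Z = jωL = j·1250·0.05 = 0 + j62.52 Ω
  C: Z = 1/(jωC) = -j/(ω·C) = 0 - j23.52 Ω
Step 3 — Series combination: Z_total = R + L + C = 330 + j38.99 Ω = 332.3∠6.7° Ω.
Step 4 — Source phasor: V = 199∠-166.1° V = -193.2 - j47.81 V.
Step 5 — Ohm's law: I = V / Z_total = (-193.2 - j47.81) / (330 + j38.99) = -0.5942 - j0.07465 A.
Step 6 — Convert to polar: |I| = 0.5989 A, ∠I = -172.8°.

I = 0.5989∠-172.8° A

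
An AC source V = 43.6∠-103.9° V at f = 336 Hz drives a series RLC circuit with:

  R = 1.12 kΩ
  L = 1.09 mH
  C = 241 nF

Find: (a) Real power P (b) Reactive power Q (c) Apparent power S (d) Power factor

Step 1 — Angular frequency: ω = 2π·f = 2π·336 = 2111 rad/s.
Step 2 — Component impedances:
  R: Z = R = 1120 Ω
  L: Z = jωL = j·2111·0.00109 = 0 + j2.301 Ω
  C: Z = 1/(jωC) = -j/(ω·C) = 0 - j1965 Ω
Step 3 — Series combination: Z_total = R + L + C = 1120 - j1963 Ω = 2260∠-60.3° Ω.
Step 4 — Source phasor: V = 43.6∠-103.9° V = -10.47 - j42.32 V.
Step 5 — Current: I = V / Z = 0.01397 - j0.0133 A = 0.01929∠-43.6° A.
Step 6 — Complex power: S = V·I* = 0.4168 - j0.7305 VA.
Step 7 — Real power: P = Re(S) = 0.4168 W.
Step 8 — Reactive power: Q = Im(S) = -0.7305 VAR.
Step 9 — Apparent power: |S| = 0.8411 VA.
Step 10 — Power factor: PF = P/|S| = 0.4955 (leading).

(a) P = 0.4168 W  (b) Q = -0.7305 VAR  (c) S = 0.8411 VA  (d) PF = 0.4955 (leading)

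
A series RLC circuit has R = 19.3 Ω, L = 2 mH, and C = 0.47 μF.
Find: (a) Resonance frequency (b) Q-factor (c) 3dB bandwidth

Step 1 — Resonance: ω₀ = 1/√(LC) = 1/√(0.002·4.7e-07) = 3.262e+04 rad/s.
Step 2 — f₀ = ω₀/(2π) = 5191 Hz.
Step 3 — Series Q: Q = ω₀L/R = 3.262e+04·0.002/19.3 = 3.38.
Step 4 — Bandwidth: Δω = ω₀/Q = 9650 rad/s; BW = Δω/(2π) = 1536 Hz.

(a) f₀ = 5191 Hz  (b) Q = 3.38  (c) BW = 1536 Hz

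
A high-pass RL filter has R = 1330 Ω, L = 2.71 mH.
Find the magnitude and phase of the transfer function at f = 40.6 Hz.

Step 1 — Angular frequency: ω = 2π·40.6 = 255.1 rad/s.
Step 2 — Transfer function: H(jω) = jωL/(R + jωL).
Step 3 — Numerator jωL = j·0.6913; denominator R + jωL = 1330 + j0.6913.
Step 4 — H = 2.702e-07 + j0.0005198.
Step 5 — Magnitude: |H| = 0.0005198 (-65.7 dB); phase: φ = 90.0°.

|H| = 0.0005198 (-65.7 dB), φ = 90.0°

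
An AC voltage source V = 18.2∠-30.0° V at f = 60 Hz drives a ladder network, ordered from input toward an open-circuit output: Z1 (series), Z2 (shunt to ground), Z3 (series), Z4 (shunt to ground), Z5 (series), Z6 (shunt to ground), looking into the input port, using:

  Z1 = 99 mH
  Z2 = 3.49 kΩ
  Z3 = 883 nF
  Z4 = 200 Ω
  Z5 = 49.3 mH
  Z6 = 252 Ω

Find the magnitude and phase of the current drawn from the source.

Step 1 — Angular frequency: ω = 2π·f = 2π·60 = 377 rad/s.
Step 2 — Component impedances:
  Z1: Z = jωL = j·377·0.099 = 0 + j37.32 Ω
  Z2: Z = R = 3490 Ω
  Z3: Z = 1/(jωC) = -j/(ω·C) = 0 - j3004 Ω
  Z4: Z = R = 200 Ω
  Z5: Z = jωL = j·377·0.0493 = 0 + j18.59 Ω
  Z6: Z = R = 252 Ω
Step 3 — Ladder network (open output): work backward from the far end, alternating series and parallel combinations. Z_in = 1494 - j1626 Ω = 2208∠-47.4° Ω.
Step 4 — Source phasor: V = 18.2∠-30.0° V = 15.76 - j9.1 V.
Step 5 — Ohm's law: I = V / Z_total = (15.76 - j9.1) / (1494 - j1626) = 0.007865 + j0.002469 A.
Step 6 — Convert to polar: |I| = 0.008244 A, ∠I = 17.4°.

I = 0.008244∠17.4° A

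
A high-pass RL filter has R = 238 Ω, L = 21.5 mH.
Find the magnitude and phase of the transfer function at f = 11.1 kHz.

Step 1 — Angular frequency: ω = 2π·1.11e+04 = 6.974e+04 rad/s.
Step 2 — Transfer function: H(jω) = jωL/(R + jωL).
Step 3 — Numerator jωL = j·1499; denominator R + jωL = 238 + j1499.
Step 4 — H = 0.9754 + j0.1548.
Step 5 — Magnitude: |H| = 0.9876 (-0.1 dB); phase: φ = 9.0°.

|H| = 0.9876 (-0.1 dB), φ = 9.0°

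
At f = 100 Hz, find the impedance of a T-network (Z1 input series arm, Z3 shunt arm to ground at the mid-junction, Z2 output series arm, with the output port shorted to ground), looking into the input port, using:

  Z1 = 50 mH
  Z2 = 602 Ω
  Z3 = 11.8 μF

Step 1 — Angular frequency: ω = 2π·f = 2π·100 = 628.3 rad/s.
Step 2 — Component impedances:
  Z1: Z = jωL = j·628.3·0.05 = 0 + j31.42 Ω
  Z2: Z = R = 602 Ω
  Z3: Z = 1/(jωC) = -j/(ω·C) = 0 - j134.9 Ω
Step 3 — With the output port shorted to ground, the output series arm Z2 runs from the junction to ground; the shunt arm Z3 also runs from the junction to ground. They appear in parallel: Z3 || Z2 = 28.77 - j128.4 Ω.
Step 4 — Series with input arm Z1: Z_in = Z1 + (Z3 || Z2) = 28.77 - j97.01 Ω = 101.2∠-73.5° Ω.

Z = 28.77 - j97.01 Ω = 101.2∠-73.5° Ω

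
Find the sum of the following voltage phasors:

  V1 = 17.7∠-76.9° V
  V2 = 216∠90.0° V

Step 1 — Convert each phasor to rectangular form:
  V1 = 17.7·(cos(-76.9°) + j·sin(-76.9°)) = 4.012 - j17.24 V
  V2 = 216·(cos(90.0°) + j·sin(90.0°)) = 0 + j216 V
Step 2 — Sum components: V_total = 4.012 + j198.8 V.
Step 3 — Convert to polar: |V_total| = 198.8 V, ∠V_total = 88.8°.

V_total = 198.8∠88.8° V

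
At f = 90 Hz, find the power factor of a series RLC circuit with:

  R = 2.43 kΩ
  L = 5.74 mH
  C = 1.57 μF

Step 1 — Angular frequency: ω = 2π·f = 2π·90 = 565.5 rad/s.
Step 2 — Component impedances:
  R: Z = R = 2430 Ω
  L: Z = jωL = j·565.5·0.00574 = 0 + j3.246 Ω
  C: Z = 1/(jωC) = -j/(ω·C) = 0 - j1126 Ω
Step 3 — Series combination: Z_total = R + L + C = 2430 - j1123 Ω = 2677∠-24.8° Ω.
Step 4 — Power factor: PF = cos(φ) = Re(Z)/|Z| = 2430/2677 = 0.9077.
Step 5 — Type: Im(Z) = -1123 ⇒ leading (phase φ = -24.8°).

PF = 0.9077 (leading, φ = -24.8°)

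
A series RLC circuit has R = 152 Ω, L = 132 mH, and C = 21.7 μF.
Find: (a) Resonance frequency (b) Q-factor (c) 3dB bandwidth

Step 1 — Resonance condition Im(Z)=0 gives ω₀ = 1/√(LC).
Step 2 — ω₀ = 1/√(0.132·2.17e-05) = 590.9 rad/s.
Step 3 — f₀ = ω₀/(2π) = 94.04 Hz.
Step 4 — Series Q: Q = ω₀L/R = 590.9·0.132/152 = 0.5131.
Step 5 — 3dB bandwidth: Δω = ω₀/Q = 1152 rad/s; BW = Δω/(2π) = 183.3 Hz.

(a) f₀ = 94.04 Hz  (b) Q = 0.5131  (c) BW = 183.3 Hz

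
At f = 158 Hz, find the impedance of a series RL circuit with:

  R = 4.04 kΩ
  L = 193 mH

Step 1 — Angular frequency: ω = 2π·f = 2π·158 = 992.7 rad/s.
Step 2 — Component impedances:
  R: Z = R = 4040 Ω
  L: Z = jωL = j·992.7·0.193 = 0 + j191.6 Ω
Step 3 — Series combination: Z_total = R + L = 4040 + j191.6 Ω = 4045∠2.7° Ω.

Z = 4040 + j191.6 Ω = 4045∠2.7° Ω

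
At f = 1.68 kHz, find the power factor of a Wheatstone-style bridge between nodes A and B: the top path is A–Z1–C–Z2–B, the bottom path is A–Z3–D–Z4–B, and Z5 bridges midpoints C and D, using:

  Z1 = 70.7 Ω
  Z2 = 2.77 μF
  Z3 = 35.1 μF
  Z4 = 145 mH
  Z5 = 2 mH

Step 1 — Angular frequency: ω = 2π·f = 2π·1680 = 1.056e+04 rad/s.
Step 2 — Component impedances:
  Z1: Z = R = 70.7 Ω
  Z2: Z = 1/(jωC) = -j/(ω·C) = 0 - j34.2 Ω
  Z3: Z = 1/(jωC) = -j/(ω·C) = 0 - j2.699 Ω
  Z4: Z = jωL = j·1.056e+04·0.145 = 0 + j1531 Ω
  Z5: Z = jωL = j·1.056e+04·0.002 = 0 + j21.11 Ω
Step 3 — Bridge requires nodal analysis (the Z5 bridge couples midpoints C and D, so the two paths cannot be reduced to a simple series/parallel combination). Setting node B to ground and injecting 1 A at node A, the 3-node admittance system at A, C, D solves to V_A = Z_AB = 4.589 - j17.08 Ω = 17.68∠-75.0° Ω.
Step 4 — Power factor: PF = cos(φ) = Re(Z)/|Z| = 4.5891/17.683 = 0.2595.
Step 5 — Type: Im(Z) = -17.08 ⇒ leading (phase φ = -75.0°).

PF = 0.2595 (leading, φ = -75.0°)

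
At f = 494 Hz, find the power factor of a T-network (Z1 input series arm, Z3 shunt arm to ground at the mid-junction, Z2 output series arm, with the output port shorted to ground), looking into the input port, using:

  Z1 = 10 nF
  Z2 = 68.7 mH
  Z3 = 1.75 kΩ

Step 1 — Angular frequency: ω = 2π·f = 2π·494 = 3104 rad/s.
Step 2 — Component impedances:
  Z1: Z = 1/(jωC) = -j/(ω·C) = 0 - j3.222e+04 Ω
  Z2: Z = jωL = j·3104·0.0687 = 0 + j213.2 Ω
  Z3: Z = R = 1750 Ω
Step 3 — With the output port shorted to ground, the output series arm Z2 runs from the junction to ground; the shunt arm Z3 also runs from the junction to ground. They appear in parallel: Z3 || Z2 = 25.6 + j210.1 Ω.
Step 4 — Series with input arm Z1: Z_in = Z1 + (Z3 || Z2) = 25.6 - j3.201e+04 Ω = 3.201e+04∠-90.0° Ω.
Step 5 — Power factor: PF = cos(φ) = Re(Z)/|Z| = 25.603/32007 = 0.0007999.
Step 6 — Type: Im(Z) = -3.201e+04 ⇒ leading (phase φ = -90.0°).

PF = 0.0007999 (leading, φ = -90.0°)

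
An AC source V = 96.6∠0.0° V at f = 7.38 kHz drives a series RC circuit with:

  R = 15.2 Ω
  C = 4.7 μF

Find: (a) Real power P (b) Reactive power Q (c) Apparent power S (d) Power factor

Step 1 — Angular frequency: ω = 2π·f = 2π·7380 = 4.637e+04 rad/s.
Step 2 — Component impedances:
  R: Z = R = 15.2 Ω
  C: Z = 1/(jωC) = -j/(ω·C) = 0 - j4.588 Ω
Step 3 — Series combination: Z_total = R + C = 15.2 - j4.588 Ω = 15.88∠-16.8° Ω.
Step 4 — Source phasor: V = 96.6∠0.0° V = 96.6 V.
Step 5 — Current: I = V / Z = 5.824 + j1.758 A = 6.084∠16.8° A.
Step 6 — Complex power: S = V·I* = 562.6 - j169.8 VA.
Step 7 — Real power: P = Re(S) = 562.6 W.
Step 8 — Reactive power: Q = Im(S) = -169.8 VAR.
Step 9 — Apparent power: |S| = 587.7 VA.
Step 10 — Power factor: PF = P/|S| = 0.9573 (leading).

(a) P = 562.6 W  (b) Q = -169.8 VAR  (c) S = 587.7 VA  (d) PF = 0.9573 (leading)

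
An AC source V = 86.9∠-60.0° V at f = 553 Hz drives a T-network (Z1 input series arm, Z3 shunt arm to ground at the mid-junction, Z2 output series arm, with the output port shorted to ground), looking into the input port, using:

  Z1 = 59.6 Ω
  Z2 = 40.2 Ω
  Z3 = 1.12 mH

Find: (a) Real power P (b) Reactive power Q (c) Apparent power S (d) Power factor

Step 1 — Angular frequency: ω = 2π·f = 2π·553 = 3475 rad/s.
Step 2 — Component impedances:
  Z1: Z = R = 59.6 Ω
  Z2: Z = R = 40.2 Ω
  Z3: Z = jωL = j·3475·0.00112 = 0 + j3.892 Ω
Step 3 — With the output port shorted to ground, the output series arm Z2 runs from the junction to ground; the shunt arm Z3 also runs from the junction to ground. They appear in parallel: Z3 || Z2 = 0.3732 + j3.855 Ω.
Step 4 — Series with input arm Z1: Z_in = Z1 + (Z3 || Z2) = 59.97 + j3.855 Ω = 60.1∠3.7° Ω.
Step 5 — Source phasor: V = 86.9∠-60.0° V = 43.45 - j75.26 V.
Step 6 — Current: I = V / Z = 0.6412 - j1.296 A = 1.446∠-63.7° A.
Step 7 — Complex power: S = V·I* = 125.4 + j8.061 VA.
Step 8 — Real power: P = Re(S) = 125.4 W.
Step 9 — Reactive power: Q = Im(S) = 8.061 VAR.
Step 10 — Apparent power: |S| = 125.7 VA.
Step 11 — Power factor: PF = P/|S| = 0.9979 (lagging).

(a) P = 125.4 W  (b) Q = 8.061 VAR  (c) S = 125.7 VA  (d) PF = 0.9979 (lagging)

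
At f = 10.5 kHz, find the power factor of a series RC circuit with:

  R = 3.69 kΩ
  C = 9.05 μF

Step 1 — Angular frequency: ω = 2π·f = 2π·1.05e+04 = 6.597e+04 rad/s.
Step 2 — Component impedances:
  R: Z = R = 3690 Ω
  C: Z = 1/(jωC) = -j/(ω·C) = 0 - j1.675 Ω
Step 3 — Series combination: Z_total = R + C = 3690 - j1.675 Ω = 3690∠-0.0° Ω.
Step 4 — Power factor: PF = cos(φ) = Re(Z)/|Z| = 3690/3690 = 1.
Step 5 — Type: Im(Z) = -1.675 ⇒ leading (phase φ = -0.0°).

PF = 1 (leading, φ = -0.0°)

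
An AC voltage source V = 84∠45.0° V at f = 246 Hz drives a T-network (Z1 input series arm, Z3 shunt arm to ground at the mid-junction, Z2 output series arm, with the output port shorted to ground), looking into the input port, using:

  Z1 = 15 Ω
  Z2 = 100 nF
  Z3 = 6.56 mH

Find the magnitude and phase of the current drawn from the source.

Step 1 — Angular frequency: ω = 2π·f = 2π·246 = 1546 rad/s.
Step 2 — Component impedances:
  Z1: Z = R = 15 Ω
  Z2: Z = 1/(jωC) = -j/(ω·C) = 0 - j6470 Ω
  Z3: Z = jωL = j·1546·0.00656 = 0 + j10.14 Ω
Step 3 — With the output port shorted to ground, the output series arm Z2 runs from the junction to ground; the shunt arm Z3 also runs from the junction to ground. They appear in parallel: Z3 || Z2 = 0 + j10.16 Ω.
Step 4 — Series with input arm Z1: Z_in = Z1 + (Z3 || Z2) = 15 + j10.16 Ω = 18.11∠34.1° Ω.
Step 5 — Source phasor: V = 84∠45.0° V = 59.4 + j59.4 V.
Step 6 — Ohm's law: I = V / Z_total = (59.4 + j59.4) / (15 + j10.16) = 4.554 + j0.8769 A.
Step 7 — Convert to polar: |I| = 4.637 A, ∠I = 10.9°.

I = 4.637∠10.9° A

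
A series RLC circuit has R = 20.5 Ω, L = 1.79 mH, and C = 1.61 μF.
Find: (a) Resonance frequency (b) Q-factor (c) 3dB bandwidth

Step 1 — Resonance: ω₀ = 1/√(LC) = 1/√(0.00179·1.61e-06) = 1.863e+04 rad/s.
Step 2 — f₀ = ω₀/(2π) = 2965 Hz.
Step 3 — Series Q: Q = ω₀L/R = 1.863e+04·0.00179/20.5 = 1.627.
Step 4 — Bandwidth: Δω = ω₀/Q = 1.145e+04 rad/s; BW = Δω/(2π) = 1823 Hz.

(a) f₀ = 2965 Hz  (b) Q = 1.627  (c) BW = 1823 Hz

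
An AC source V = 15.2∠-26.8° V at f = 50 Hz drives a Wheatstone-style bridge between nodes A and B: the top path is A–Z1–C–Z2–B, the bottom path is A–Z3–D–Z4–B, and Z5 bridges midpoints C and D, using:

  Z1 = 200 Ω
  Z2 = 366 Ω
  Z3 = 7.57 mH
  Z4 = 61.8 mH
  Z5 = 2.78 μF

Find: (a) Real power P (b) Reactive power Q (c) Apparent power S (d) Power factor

Step 1 — Angular frequency: ω = 2π·f = 2π·50 = 314.2 rad/s.
Step 2 — Component impedances:
  Z1: Z = R = 200 Ω
  Z2: Z = R = 366 Ω
  Z3: Z = jωL = j·314.2·0.00757 = 0 + j2.378 Ω
  Z4: Z = jωL = j·314.2·0.0618 = 0 + j19.42 Ω
  Z5: Z = 1/(jωC) = -j/(ω·C) = 0 - j1145 Ω
Step 3 — Bridge requires nodal analysis (the Z5 bridge couples midpoints C and D, so the two paths cannot be reduced to a simple series/parallel combination). Setting node B to ground and injecting 1 A at node A, the 3-node admittance system at A, C, D solves to V_A = Z_AB = 0.8425 + j21.79 Ω = 21.8∠87.8° Ω.
Step 4 — Source phasor: V = 15.2∠-26.8° V = 13.57 - j6.853 V.
Step 5 — Current: I = V / Z = -0.2901 - j0.634 A = 0.6972∠-114.6° A.
Step 6 — Complex power: S = V·I* = 0.4095 + j10.59 VA.
Step 7 — Real power: P = Re(S) = 0.4095 W.
Step 8 — Reactive power: Q = Im(S) = 10.59 VAR.
Step 9 — Apparent power: |S| = 10.6 VA.
Step 10 — Power factor: PF = P/|S| = 0.03865 (lagging).

(a) P = 0.4095 W  (b) Q = 10.59 VAR  (c) S = 10.6 VA  (d) PF = 0.03865 (lagging)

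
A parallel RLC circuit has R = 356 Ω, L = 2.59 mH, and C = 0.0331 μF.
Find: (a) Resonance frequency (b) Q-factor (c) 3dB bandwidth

Step 1 — Resonance: ω₀ = 1/√(LC) = 1/√(0.00259·3.31e-08) = 1.08e+05 rad/s.
Step 2 — f₀ = ω₀/(2π) = 1.719e+04 Hz.
Step 3 — Parallel Q: Q = R/(ω₀L) = 356/(1.08e+05·0.00259) = 1.273.
Step 4 — Bandwidth: Δω = ω₀/Q = 8.486e+04 rad/s; BW = Δω/(2π) = 1.351e+04 Hz.

(a) f₀ = 1.719e+04 Hz  (b) Q = 1.273  (c) BW = 1.351e+04 Hz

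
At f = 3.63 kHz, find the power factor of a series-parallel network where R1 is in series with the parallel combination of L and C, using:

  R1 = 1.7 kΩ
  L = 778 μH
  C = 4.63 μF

Step 1 — Angular frequency: ω = 2π·f = 2π·3630 = 2.281e+04 rad/s.
Step 2 — Component impedances:
  R1: Z = R = 1700 Ω
  L: Z = jωL = j·2.281e+04·0.000778 = 0 + j17.74 Ω
  C: Z = 1/(jωC) = -j/(ω·C) = 0 - j9.47 Ω
Step 3 — Parallel branch: L || C = 1/(1/L + 1/C) = 0 - j20.31 Ω.
Step 4 — Series with R1: Z_total = R1 + (L || C) = 1700 - j20.31 Ω = 1700∠-0.7° Ω.
Step 5 — Power factor: PF = cos(φ) = Re(Z)/|Z| = 1700/1700.1 = 0.9999.
Step 6 — Type: Im(Z) = -20.31 ⇒ leading (phase φ = -0.7°).

PF = 0.9999 (leading, φ = -0.7°)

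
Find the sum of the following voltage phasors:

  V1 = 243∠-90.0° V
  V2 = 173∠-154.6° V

Step 1 — Convert each phasor to rectangular form:
  V1 = 243·(cos(-90.0°) + j·sin(-90.0°)) = 0 - j243 V
  V2 = 173·(cos(-154.6°) + j·sin(-154.6°)) = -156.3 - j74.21 V
Step 2 — Sum components: V_total = -156.3 - j317.2 V.
Step 3 — Convert to polar: |V_total| = 353.6 V, ∠V_total = -116.2°.

V_total = 353.6∠-116.2° V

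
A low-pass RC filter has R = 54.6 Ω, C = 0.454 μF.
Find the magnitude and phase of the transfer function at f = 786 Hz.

Step 1 — Angular frequency: ω = 2π·786 = 4939 rad/s.
Step 2 — Transfer function: H(jω) = 1/(1 + jωRC).
Step 3 — Denominator: 1 + jωRC = 1 + j·4939·54.6·4.54e-07 = 1 + j0.1224.
Step 4 — H = 0.9852 - j0.1206.
Step 5 — Magnitude: |H| = 0.9926 (-0.1 dB); phase: φ = -7.0°.

|H| = 0.9926 (-0.1 dB), φ = -7.0°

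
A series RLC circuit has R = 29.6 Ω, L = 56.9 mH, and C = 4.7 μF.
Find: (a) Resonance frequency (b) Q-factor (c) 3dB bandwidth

Step 1 — Resonance: ω₀ = 1/√(LC) = 1/√(0.0569·4.7e-06) = 1934 rad/s.
Step 2 — f₀ = ω₀/(2π) = 307.8 Hz.
Step 3 — Series Q: Q = ω₀L/R = 1934·0.0569/29.6 = 3.717.
Step 4 — Bandwidth: Δω = ω₀/Q = 520.2 rad/s; BW = Δω/(2π) = 82.79 Hz.

(a) f₀ = 307.8 Hz  (b) Q = 3.717  (c) BW = 82.79 Hz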